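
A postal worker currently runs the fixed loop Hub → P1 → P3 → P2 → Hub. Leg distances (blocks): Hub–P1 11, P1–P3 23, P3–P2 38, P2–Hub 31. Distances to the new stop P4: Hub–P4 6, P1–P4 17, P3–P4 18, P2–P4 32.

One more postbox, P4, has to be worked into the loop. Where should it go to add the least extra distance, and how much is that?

+7 blocks — insert P4 between P2 and Hub.

Insertion cost between consecutive stops i–j is d(i,P4) + d(P4,j) − d(i,j):
  between Hub and P1: 6 + 17 − 11 = 12
  between P1 and P3: 17 + 18 − 23 = 12
  between P3 and P2: 18 + 32 − 38 = 12
  between P2 and Hub: 32 + 6 − 31 = 7
Cheapest insertion is between P2 and Hub, adding 7.
New total = 103 + 7 = 110.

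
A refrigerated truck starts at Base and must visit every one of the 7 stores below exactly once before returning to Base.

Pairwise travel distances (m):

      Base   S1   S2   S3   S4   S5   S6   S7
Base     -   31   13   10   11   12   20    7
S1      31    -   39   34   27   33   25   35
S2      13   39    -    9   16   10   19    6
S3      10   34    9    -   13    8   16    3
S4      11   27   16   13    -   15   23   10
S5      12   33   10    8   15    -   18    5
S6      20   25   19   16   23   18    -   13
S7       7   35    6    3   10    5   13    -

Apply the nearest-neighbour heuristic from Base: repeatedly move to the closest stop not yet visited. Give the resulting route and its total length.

Base → [S7:7 / S3:10 / S4:11 / S5:12 / S2:13 / S6:20 / S1:31] → S7 (7)
S7 → [S3:3 / S5:5 / S2:6 / S4:10 / S6:13 / S1:35] → S3 (3)
S3 → [S5:8 / S2:9 / S4:13 / S6:16 / S1:34] → S5 (8)
S5 → [S2:10 / S4:15 / S6:18 / S1:33] → S2 (10)
S2 → [S4:16 / S6:19 / S1:39] → S4 (16)
S4 → [S6:23 / S1:27] → S6 (23)
S6 → [S1:25] → S1 (25)
Return S1→Base: 31.
Total = 7 + 3 + 8 + 10 + 16 + 23 + 25 + 31 = 123.

Total distance 123 m via the nearest-neighbour route Base → S7 → S3 → S5 → S2 → S4 → S6 → S1 → Base.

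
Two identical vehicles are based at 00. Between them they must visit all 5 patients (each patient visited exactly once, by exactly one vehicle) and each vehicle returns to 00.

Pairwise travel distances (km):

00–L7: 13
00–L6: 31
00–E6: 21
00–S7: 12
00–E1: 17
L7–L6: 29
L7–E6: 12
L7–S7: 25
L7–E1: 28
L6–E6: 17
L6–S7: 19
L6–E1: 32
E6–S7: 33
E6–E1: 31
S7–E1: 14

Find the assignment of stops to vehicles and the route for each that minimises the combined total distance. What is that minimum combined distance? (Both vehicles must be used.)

107 km — the smallest possible combined total.

There are 2^4 − 1 = 15 ways to divide the 5 stops into two non-empty groups. For each, the best each vehicle can do is its own shortest tour through its group:
  {L7} + {L6, E6, S7, E1}: 26 + 88 = 114
  {L6} + {L7, E6, S7, E1}: 62 + 82 = 144
  {L7, L6} + {E6, S7, E1}: 73 + 78 = 151
  {E6} + {L7, L6, S7, E1}: 42 + 92 = 134
  {L7, E6} + {L6, S7, E1}: 46 + 80 = 126
  {L6, E6} + {L7, S7, E1}: 69 + 67 = 136
  … (15 splits in total)
  {L7, L6, E6, S7} + {E1}: 73 + 34 = 107  ← best
Best: vehicle 1 00 → L7 → E6 → L6 → S7 → 00 = 73; vehicle 2 00 → E1 → 00 = 34; combined 107.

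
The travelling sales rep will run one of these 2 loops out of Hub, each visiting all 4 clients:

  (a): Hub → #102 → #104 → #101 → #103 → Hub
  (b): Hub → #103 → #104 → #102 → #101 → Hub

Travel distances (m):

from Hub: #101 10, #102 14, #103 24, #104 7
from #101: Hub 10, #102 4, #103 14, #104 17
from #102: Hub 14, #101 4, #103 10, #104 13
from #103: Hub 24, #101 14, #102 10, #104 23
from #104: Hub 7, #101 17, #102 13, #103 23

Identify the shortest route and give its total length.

(a): 14 + 13 + 17 + 14 + 24 = 82
(b): 24 + 23 + 13 + 4 + 10 = 74

74 m — (b) is the shortest.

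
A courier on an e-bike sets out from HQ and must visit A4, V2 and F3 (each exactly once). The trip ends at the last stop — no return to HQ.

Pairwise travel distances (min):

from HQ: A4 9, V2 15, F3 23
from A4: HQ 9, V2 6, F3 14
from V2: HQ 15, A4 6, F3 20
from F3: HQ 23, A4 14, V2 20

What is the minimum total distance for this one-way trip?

Minimum one-way distance = 35 min.

There are 3! = 6 possible orderings.
HQ→A4→V2→F3: 9+6+20 = 35
HQ→A4→F3→V2: 9+14+20 = 43
HQ→V2→A4→F3: 15+6+14 = 35
HQ→V2→F3→A4: 15+20+14 = 49
HQ→F3→A4→V2: 23+14+6 = 43
HQ→F3→V2→A4: 23+20+6 = 49
The minimum is 35.
One shortest path: HQ → A4 → V2 → F3.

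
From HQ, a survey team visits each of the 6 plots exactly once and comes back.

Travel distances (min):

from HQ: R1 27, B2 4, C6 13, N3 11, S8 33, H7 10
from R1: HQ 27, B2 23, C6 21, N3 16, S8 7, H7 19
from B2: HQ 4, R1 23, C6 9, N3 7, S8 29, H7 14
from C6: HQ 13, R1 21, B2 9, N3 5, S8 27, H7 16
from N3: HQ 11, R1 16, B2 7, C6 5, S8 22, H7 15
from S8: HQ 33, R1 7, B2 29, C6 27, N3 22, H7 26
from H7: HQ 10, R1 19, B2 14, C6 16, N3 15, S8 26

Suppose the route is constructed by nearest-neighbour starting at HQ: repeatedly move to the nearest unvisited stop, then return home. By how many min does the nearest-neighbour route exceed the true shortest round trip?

From HQ: B2=4, H7=10, N3=11, C6=13, R1=27, S8=33 → choose B2 (4).
From B2: N3=7, C6=9, H7=14, R1=23, S8=29 → choose N3 (7).
From N3: C6=5, H7=15, R1=16, S8=22 → choose C6 (5).
From C6: H7=16, R1=21, S8=27 → choose H7 (16).
From H7: R1=19, S8=26 → choose R1 (19).
From R1: S8=7 → choose S8 (7).
NN route HQ → B2 → N3 → C6 → H7 → R1 → S8 → HQ costs 91.
Optimal: HQ → B2 → C6 → N3 → S8 → R1 → H7 → HQ costs 76 (by enumerating all 360 distinct tours).
Excess = 91 − 76 = 15.

The nearest-neighbour route is 15 min longer than optimal.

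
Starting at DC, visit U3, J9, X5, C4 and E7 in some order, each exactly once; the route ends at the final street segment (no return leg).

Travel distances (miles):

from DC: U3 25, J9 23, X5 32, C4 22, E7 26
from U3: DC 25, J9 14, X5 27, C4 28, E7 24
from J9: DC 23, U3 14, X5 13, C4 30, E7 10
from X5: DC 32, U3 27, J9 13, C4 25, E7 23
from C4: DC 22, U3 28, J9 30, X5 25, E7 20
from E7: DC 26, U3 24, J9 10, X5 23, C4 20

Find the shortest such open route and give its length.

There are 5! = 120 possible orderings.
DC → U3 → J9 → X5 → C4 → E7: 25+14+13+25+20 = 97
DC → U3 → J9 → X5 → E7 → C4: 25+14+13+23+20 = 95
DC → U3 → J9 → C4 → X5 → E7: 25+14+30+25+23 = 117
DC → U3 → J9 → C4 → E7 → X5: 25+14+30+20+23 = 112
DC → U3 → J9 → E7 → X5 → C4: 25+14+10+23+25 = 97
DC → U3 → J9 → E7 → C4 → X5: 25+14+10+20+25 = 94
DC → U3 → X5 → J9 → C4 → E7: 25+27+13+30+20 = 115
DC → U3 → X5 → J9 → E7 → C4: 25+27+13+10+20 = 95
DC → U3 → X5 → C4 → J9 → E7: 25+27+25+30+10 = 117
DC → U3 → X5 → C4 → E7 → J9: 25+27+25+20+10 = 107
DC → U3 → X5 → E7 → J9 → C4: 25+27+23+10+30 = 115
DC → U3 → X5 → E7 → C4 → J9: 25+27+23+20+30 = 125
DC → U3 → C4 → J9 → X5 → E7: 25+28+30+13+23 = 119
DC → U3 → C4 → J9 → E7 → X5: 25+28+30+10+23 = 116
… (106 more)
DC → C4 → E7 → J9 → X5 → U3: 22+20+10+13+27 = 92  ← best
The minimum is 92.
One shortest path: DC → C4 → E7 → J9 → X5 → U3.

92 miles — the minimum one-way total.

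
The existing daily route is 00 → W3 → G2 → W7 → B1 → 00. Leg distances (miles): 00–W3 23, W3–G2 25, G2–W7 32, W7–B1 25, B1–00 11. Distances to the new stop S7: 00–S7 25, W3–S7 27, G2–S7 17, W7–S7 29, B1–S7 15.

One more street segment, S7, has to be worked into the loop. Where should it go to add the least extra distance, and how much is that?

+14 miles — insert S7 between G2 and W7.

Insertion cost between consecutive stops i–j is d(i,S7) + d(S7,j) − d(i,j):
  between 00 and W3: 25 + 27 − 23 = 29
  between W3 and G2: 27 + 17 − 25 = 19
  between G2 and W7: 17 + 29 − 32 = 14
  between W7 and B1: 29 + 15 − 25 = 19
  between B1 and 00: 15 + 25 − 11 = 29
Cheapest insertion is between G2 and W7, adding 14.
New total = 116 + 14 = 130.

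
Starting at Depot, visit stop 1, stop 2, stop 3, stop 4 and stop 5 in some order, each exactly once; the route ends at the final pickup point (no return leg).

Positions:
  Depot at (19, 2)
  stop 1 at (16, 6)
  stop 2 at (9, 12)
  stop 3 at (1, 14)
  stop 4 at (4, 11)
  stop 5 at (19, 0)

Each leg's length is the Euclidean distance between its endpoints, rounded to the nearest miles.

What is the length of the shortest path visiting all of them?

There are 5! = 120 possible orderings.
Depot→stop 1→stop 2→stop 3→stop 4→stop 5: 5+9+8+4+19 = 45
Depot→stop 1→stop 2→stop 3→stop 5→stop 4: 5+9+8+23+19 = 64
Depot→stop 1→stop 2→stop 4→stop 3→stop 5: 5+9+5+4+23 = 46
Depot→stop 1→stop 2→stop 4→stop 5→stop 3: 5+9+5+19+23 = 61
Depot→stop 1→stop 2→stop 5→stop 3→stop 4: 5+9+16+23+4 = 57
Depot→stop 1→stop 2→stop 5→stop 4→stop 3: 5+9+16+19+4 = 53
Depot→stop 1→stop 3→stop 2→stop 4→stop 5: 5+17+8+5+19 = 54
Depot→stop 1→stop 3→stop 2→stop 5→stop 4: 5+17+8+16+19 = 65
Depot→stop 1→stop 3→stop 4→stop 2→stop 5: 5+17+4+5+16 = 47
Depot→stop 1→stop 3→stop 4→stop 5→stop 2: 5+17+4+19+16 = 61
Depot→stop 1→stop 3→stop 5→stop 2→stop 4: 5+17+23+16+5 = 66
Depot→stop 1→stop 3→stop 5→stop 4→stop 2: 5+17+23+19+5 = 69
Depot→stop 1→stop 4→stop 2→stop 3→stop 5: 5+13+5+8+23 = 54
Depot→stop 1→stop 4→stop 2→stop 5→stop 3: 5+13+5+16+23 = 62
… (106 more)
Depot→stop 5→stop 1→stop 2→stop 4→stop 3: 2+7+9+5+4 = 27  ← best
The minimum is 27.
One shortest path: Depot → stop 5 → stop 1 → stop 2 → stop 4 → stop 3.

27 miles — the minimum one-way total.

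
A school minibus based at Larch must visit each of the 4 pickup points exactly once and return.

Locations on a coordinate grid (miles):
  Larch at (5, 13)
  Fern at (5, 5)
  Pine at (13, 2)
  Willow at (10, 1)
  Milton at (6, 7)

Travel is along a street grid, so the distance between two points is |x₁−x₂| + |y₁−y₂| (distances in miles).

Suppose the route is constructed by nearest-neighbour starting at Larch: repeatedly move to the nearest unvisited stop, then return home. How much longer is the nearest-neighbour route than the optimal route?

2 miles longer than the optimal tour.

Larch: Milton=7, Fern=8, Willow=17, Pine=19 ⇒ Milton
Milton: Fern=3, Willow=10, Pine=12 ⇒ Fern
Fern: Willow=9, Pine=11 ⇒ Willow
Willow: Pine=4 ⇒ Pine
NN route Larch → Milton → Fern → Willow → Pine → Larch costs 42.
Optimal: Larch → Fern → Pine → Willow → Milton → Larch costs 40 (by enumerating all 12 distinct tours).
Excess = 42 − 40 = 2.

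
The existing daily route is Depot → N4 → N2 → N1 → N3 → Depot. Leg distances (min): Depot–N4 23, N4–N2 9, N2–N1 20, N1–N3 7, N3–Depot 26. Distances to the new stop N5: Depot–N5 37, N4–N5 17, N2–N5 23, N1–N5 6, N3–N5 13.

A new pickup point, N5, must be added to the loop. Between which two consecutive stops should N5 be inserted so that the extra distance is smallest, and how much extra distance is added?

+9 min — insert N5 between N2 and N1.

Insertion cost between consecutive stops i–j is d(i,N5) + d(N5,j) − d(i,j):
  between Depot and N4: 37 + 17 − 23 = 31
  between N4 and N2: 17 + 23 − 9 = 31
  between N2 and N1: 23 + 6 − 20 = 9
  between N1 and N3: 6 + 13 − 7 = 12
  between N3 and Depot: 13 + 37 − 26 = 24
Cheapest insertion is between N2 and N1, adding 9.
New total = 85 + 9 = 94.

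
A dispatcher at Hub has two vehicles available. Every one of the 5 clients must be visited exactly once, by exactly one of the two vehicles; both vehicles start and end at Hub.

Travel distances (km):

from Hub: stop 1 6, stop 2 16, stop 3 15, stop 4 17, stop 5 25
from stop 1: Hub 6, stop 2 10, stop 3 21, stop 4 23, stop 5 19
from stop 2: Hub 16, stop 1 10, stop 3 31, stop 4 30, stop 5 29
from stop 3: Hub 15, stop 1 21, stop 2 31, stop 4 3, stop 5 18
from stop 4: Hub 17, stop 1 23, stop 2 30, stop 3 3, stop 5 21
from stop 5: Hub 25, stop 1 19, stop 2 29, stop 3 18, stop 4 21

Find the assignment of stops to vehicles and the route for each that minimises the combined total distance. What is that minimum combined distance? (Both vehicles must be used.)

Check every non-empty split of the stops between the two vehicles; for each half take its own optimal tour:
  {stop 1} + {stop 2, stop 3, stop 4, stop 5}: 12 + 83 = 95
  {stop 2} + {stop 1, stop 3, stop 4, stop 5}: 32 + 63 = 95
  {stop 1, stop 2} + {stop 3, stop 4, stop 5}: 32 + 63 = 95
  {stop 3} + {stop 1, stop 2, stop 4, stop 5}: 30 + 83 = 113
  {stop 1, stop 3} + {stop 2, stop 4, stop 5}: 42 + 83 = 125
  {stop 2, stop 3} + {stop 1, stop 4, stop 5}: 62 + 63 = 125
  … (15 splits in total)
Best: vehicle 1 Hub → stop 1 → Hub = 12; vehicle 2 Hub → stop 2 → stop 5 → stop 3 → stop 4 → Hub = 83; combined 95.

95 km — the smallest possible combined total.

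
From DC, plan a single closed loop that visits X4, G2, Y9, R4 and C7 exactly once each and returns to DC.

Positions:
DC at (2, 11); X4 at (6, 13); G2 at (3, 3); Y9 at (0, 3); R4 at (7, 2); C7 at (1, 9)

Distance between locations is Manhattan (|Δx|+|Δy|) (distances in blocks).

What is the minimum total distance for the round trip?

DC - X4 - G2 - Y9 - R4 - C7 - DC: 6+13+3+8+13+3 = 46
DC - X4 - G2 - Y9 - C7 - R4 - DC: 6+13+3+7+13+14 = 56
DC - X4 - G2 - R4 - Y9 - C7 - DC: 6+13+5+8+7+3 = 42
DC - X4 - G2 - R4 - C7 - Y9 - DC: 6+13+5+13+7+10 = 54
DC - X4 - G2 - C7 - Y9 - R4 - DC: 6+13+8+7+8+14 = 56
DC - X4 - G2 - C7 - R4 - Y9 - DC: 6+13+8+13+8+10 = 58
DC - X4 - Y9 - G2 - R4 - C7 - DC: 6+16+3+5+13+3 = 46
DC - X4 - Y9 - G2 - C7 - R4 - DC: 6+16+3+8+13+14 = 60
DC - X4 - Y9 - R4 - G2 - C7 - DC: 6+16+8+5+8+3 = 46
DC - X4 - Y9 - R4 - C7 - G2 - DC: 6+16+8+13+8+9 = 60
DC - X4 - Y9 - C7 - G2 - R4 - DC: 6+16+7+8+5+14 = 56
DC - X4 - Y9 - C7 - R4 - G2 - DC: 6+16+7+13+5+9 = 56
DC - X4 - R4 - G2 - Y9 - C7 - DC: 6+12+5+3+7+3 = 36
DC - X4 - R4 - G2 - C7 - Y9 - DC: 6+12+5+8+7+10 = 48
… (46 more)
The minimum is 36.
One optimal route: DC → X4 → R4 → G2 → Y9 → C7 → DC (or its reverse).

36 blocks — the shortest possible round trip.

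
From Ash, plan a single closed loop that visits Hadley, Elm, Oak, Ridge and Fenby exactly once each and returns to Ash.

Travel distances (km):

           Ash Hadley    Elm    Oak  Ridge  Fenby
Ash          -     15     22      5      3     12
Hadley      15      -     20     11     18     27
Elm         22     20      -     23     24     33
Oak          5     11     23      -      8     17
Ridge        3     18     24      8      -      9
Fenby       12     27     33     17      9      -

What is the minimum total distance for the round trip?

Shortest round trip = 81 km.

There are 60 distinct closed tours to check (reversals are equivalent).
Ash-Hadley-Elm-Oak-Ridge-Fenby-Ash: 15+20+23+8+9+12 = 87
Ash-Hadley-Elm-Oak-Fenby-Ridge-Ash: 15+20+23+17+9+3 = 87
Ash-Hadley-Elm-Ridge-Oak-Fenby-Ash: 15+20+24+8+17+12 = 96
Ash-Hadley-Elm-Ridge-Fenby-Oak-Ash: 15+20+24+9+17+5 = 90
Ash-Hadley-Elm-Fenby-Oak-Ridge-Ash: 15+20+33+17+8+3 = 96
Ash-Hadley-Elm-Fenby-Ridge-Oak-Ash: 15+20+33+9+8+5 = 90
Ash-Hadley-Oak-Elm-Ridge-Fenby-Ash: 15+11+23+24+9+12 = 94
Ash-Hadley-Oak-Elm-Fenby-Ridge-Ash: 15+11+23+33+9+3 = 94
Ash-Hadley-Oak-Ridge-Elm-Fenby-Ash: 15+11+8+24+33+12 = 103
Ash-Hadley-Oak-Ridge-Fenby-Elm-Ash: 15+11+8+9+33+22 = 98
Ash-Hadley-Oak-Fenby-Elm-Ridge-Ash: 15+11+17+33+24+3 = 103
Ash-Hadley-Oak-Fenby-Ridge-Elm-Ash: 15+11+17+9+24+22 = 98
Ash-Hadley-Ridge-Elm-Oak-Fenby-Ash: 15+18+24+23+17+12 = 109
Ash-Hadley-Ridge-Elm-Fenby-Oak-Ash: 15+18+24+33+17+5 = 112
… (46 more)
Ash-Oak-Hadley-Elm-Ridge-Fenby-Ash: 5+11+20+24+9+12 = 81  ← best
The minimum is 81.
One optimal route: Ash → Oak → Hadley → Elm → Ridge → Fenby → Ash (or its reverse).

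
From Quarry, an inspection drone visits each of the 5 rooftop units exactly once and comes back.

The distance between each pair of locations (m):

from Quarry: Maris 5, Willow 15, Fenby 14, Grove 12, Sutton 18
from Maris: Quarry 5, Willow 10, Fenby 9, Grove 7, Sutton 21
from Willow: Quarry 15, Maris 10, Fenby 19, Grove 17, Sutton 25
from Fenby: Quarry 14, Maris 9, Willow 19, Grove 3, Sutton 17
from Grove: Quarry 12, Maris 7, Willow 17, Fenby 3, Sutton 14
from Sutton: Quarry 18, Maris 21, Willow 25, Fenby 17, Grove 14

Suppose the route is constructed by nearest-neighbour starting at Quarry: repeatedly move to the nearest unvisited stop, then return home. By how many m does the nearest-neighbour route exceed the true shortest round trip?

The nearest-neighbour route is 3 m longer than optimal.

Quarry: Maris=5, Grove=12, Fenby=14, Willow=15, Sutton=18 ⇒ Maris
Maris: Grove=7, Fenby=9, Willow=10, Sutton=21 ⇒ Grove
Grove: Fenby=3, Sutton=14, Willow=17 ⇒ Fenby
Fenby: Sutton=17, Willow=19 ⇒ Sutton
Sutton: Willow=25 ⇒ Willow
NN route Quarry → Maris → Grove → Fenby → Sutton → Willow → Quarry costs 72.
Optimal: Quarry → Maris → Willow → Fenby → Grove → Sutton → Quarry costs 69 (by enumerating all 60 distinct tours).
Excess = 72 − 69 = 3.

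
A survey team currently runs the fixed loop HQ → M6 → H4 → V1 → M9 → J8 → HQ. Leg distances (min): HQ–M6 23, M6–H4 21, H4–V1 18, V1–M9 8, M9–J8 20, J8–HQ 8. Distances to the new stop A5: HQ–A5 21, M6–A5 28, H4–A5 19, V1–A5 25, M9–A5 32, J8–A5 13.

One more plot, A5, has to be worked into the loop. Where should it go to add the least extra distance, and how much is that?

Insertion cost between consecutive stops i–j is d(i,A5) + d(A5,j) − d(i,j):
  between HQ and M6: 21 + 28 − 23 = 26
  between M6 and H4: 28 + 19 − 21 = 26
  between H4 and V1: 19 + 25 − 18 = 26
  between V1 and M9: 25 + 32 − 8 = 49
  between M9 and J8: 32 + 13 − 20 = 25
  between J8 and HQ: 13 + 21 − 8 = 26
Cheapest insertion is between M9 and J8, adding 25.
New total = 98 + 25 = 123.

Minimum extra distance: 25 min, inserting A5 between M9 and J8.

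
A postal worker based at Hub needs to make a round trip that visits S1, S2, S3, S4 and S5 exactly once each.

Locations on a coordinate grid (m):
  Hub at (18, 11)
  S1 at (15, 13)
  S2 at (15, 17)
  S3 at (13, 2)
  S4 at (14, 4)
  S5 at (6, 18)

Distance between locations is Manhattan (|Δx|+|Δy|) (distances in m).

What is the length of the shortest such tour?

Minimum total distance: 56 m.

With 5 stops there are 5!/2 = 60 distinct round trips (a route and its reverse cost the same).
Hub-S1-S2-S3-S4-S5-Hub: 5+4+17+3+22+19 = 70
Hub-S1-S2-S3-S5-S4-Hub: 5+4+17+23+22+11 = 82
Hub-S1-S2-S4-S3-S5-Hub: 5+4+14+3+23+19 = 68
Hub-S1-S2-S4-S5-S3-Hub: 5+4+14+22+23+14 = 82
Hub-S1-S2-S5-S3-S4-Hub: 5+4+10+23+3+11 = 56
Hub-S1-S2-S5-S4-S3-Hub: 5+4+10+22+3+14 = 58
Hub-S1-S3-S2-S4-S5-Hub: 5+13+17+14+22+19 = 90
Hub-S1-S3-S2-S5-S4-Hub: 5+13+17+10+22+11 = 78
Hub-S1-S3-S4-S2-S5-Hub: 5+13+3+14+10+19 = 64
Hub-S1-S3-S4-S5-S2-Hub: 5+13+3+22+10+9 = 62
Hub-S1-S3-S5-S2-S4-Hub: 5+13+23+10+14+11 = 76
Hub-S1-S3-S5-S4-S2-Hub: 5+13+23+22+14+9 = 86
Hub-S1-S4-S2-S3-S5-Hub: 5+10+14+17+23+19 = 88
Hub-S1-S4-S2-S5-S3-Hub: 5+10+14+10+23+14 = 76
… (46 more)
The minimum is 56.
One optimal route: Hub → S1 → S2 → S5 → S3 → S4 → Hub (or its reverse).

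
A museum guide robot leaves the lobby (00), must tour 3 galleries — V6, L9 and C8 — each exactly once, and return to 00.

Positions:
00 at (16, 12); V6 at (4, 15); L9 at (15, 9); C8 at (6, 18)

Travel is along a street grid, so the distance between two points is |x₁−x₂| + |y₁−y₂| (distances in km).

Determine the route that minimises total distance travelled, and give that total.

Shortest round trip = 42 km.

00-V6-L9-C8-00: 15+17+18+16 = 66
00-V6-C8-L9-00: 15+5+18+4 = 42
00-L9-V6-C8-00: 4+17+5+16 = 42
The minimum is 42.
One optimal route: 00 → V6 → C8 → L9 → 00 (or its reverse).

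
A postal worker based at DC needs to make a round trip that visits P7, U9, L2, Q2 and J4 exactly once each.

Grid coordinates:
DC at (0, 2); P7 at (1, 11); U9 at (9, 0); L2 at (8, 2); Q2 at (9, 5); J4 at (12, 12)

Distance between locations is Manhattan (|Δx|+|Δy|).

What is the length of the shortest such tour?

DC-P7-U9-L2-Q2-J4-DC: 10+19+3+4+10+22 = 68
DC-P7-U9-L2-J4-Q2-DC: 10+19+3+14+10+12 = 68
DC-P7-U9-Q2-L2-J4-DC: 10+19+5+4+14+22 = 74
DC-P7-U9-Q2-J4-L2-DC: 10+19+5+10+14+8 = 66
DC-P7-U9-J4-L2-Q2-DC: 10+19+15+14+4+12 = 74
DC-P7-U9-J4-Q2-L2-DC: 10+19+15+10+4+8 = 66
DC-P7-L2-U9-Q2-J4-DC: 10+16+3+5+10+22 = 66
DC-P7-L2-U9-J4-Q2-DC: 10+16+3+15+10+12 = 66
DC-P7-L2-Q2-U9-J4-DC: 10+16+4+5+15+22 = 72
DC-P7-L2-Q2-J4-U9-DC: 10+16+4+10+15+11 = 66
DC-P7-L2-J4-U9-Q2-DC: 10+16+14+15+5+12 = 72
DC-P7-L2-J4-Q2-U9-DC: 10+16+14+10+5+11 = 66
DC-P7-Q2-U9-L2-J4-DC: 10+14+5+3+14+22 = 68
DC-P7-Q2-U9-J4-L2-DC: 10+14+5+15+14+8 = 66
… (46 more)
DC-P7-J4-Q2-U9-L2-DC: 10+12+10+5+3+8 = 48  ← best
The minimum is 48.
One optimal route: DC → P7 → J4 → Q2 → U9 → L2 → DC (or its reverse).

Shortest round trip = 48.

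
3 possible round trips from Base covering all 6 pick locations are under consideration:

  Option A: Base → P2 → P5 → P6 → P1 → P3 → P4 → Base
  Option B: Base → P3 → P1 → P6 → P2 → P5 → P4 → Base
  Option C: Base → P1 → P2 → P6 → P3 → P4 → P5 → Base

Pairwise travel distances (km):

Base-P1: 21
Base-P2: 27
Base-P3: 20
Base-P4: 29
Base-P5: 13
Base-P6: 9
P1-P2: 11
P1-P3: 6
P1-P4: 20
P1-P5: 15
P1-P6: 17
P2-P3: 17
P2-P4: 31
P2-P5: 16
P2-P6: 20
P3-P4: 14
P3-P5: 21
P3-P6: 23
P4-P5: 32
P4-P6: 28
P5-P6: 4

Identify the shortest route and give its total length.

Shortest is Option A, total 113 km.

Option A: 27 + 16 + 4 + 17 + 6 + 14 + 29 = 113
Option B: 20 + 6 + 17 + 20 + 16 + 32 + 29 = 140
Option C: 21 + 11 + 20 + 23 + 14 + 32 + 13 = 134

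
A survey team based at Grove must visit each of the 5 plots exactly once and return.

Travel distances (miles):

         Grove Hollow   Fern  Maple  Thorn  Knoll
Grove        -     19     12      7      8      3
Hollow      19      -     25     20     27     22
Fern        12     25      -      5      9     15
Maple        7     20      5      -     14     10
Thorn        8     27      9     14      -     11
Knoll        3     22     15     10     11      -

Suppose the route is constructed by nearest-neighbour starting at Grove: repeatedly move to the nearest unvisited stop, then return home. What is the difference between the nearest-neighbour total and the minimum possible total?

6 miles longer than the optimal tour.

From Grove: Knoll=3, Maple=7, Thorn=8, Fern=12, Hollow=19 → choose Knoll (3).
From Knoll: Maple=10, Thorn=11, Fern=15, Hollow=22 → choose Maple (10).
From Maple: Fern=5, Thorn=14, Hollow=20 → choose Fern (5).
From Fern: Thorn=9, Hollow=25 → choose Thorn (9).
From Thorn: Hollow=27 → choose Hollow (27).
NN route Grove → Knoll → Maple → Fern → Thorn → Hollow → Grove costs 73.
Optimal: Grove → Hollow → Maple → Fern → Thorn → Knoll → Grove costs 67 (by enumerating all 60 distinct tours).
Excess = 73 − 67 = 6.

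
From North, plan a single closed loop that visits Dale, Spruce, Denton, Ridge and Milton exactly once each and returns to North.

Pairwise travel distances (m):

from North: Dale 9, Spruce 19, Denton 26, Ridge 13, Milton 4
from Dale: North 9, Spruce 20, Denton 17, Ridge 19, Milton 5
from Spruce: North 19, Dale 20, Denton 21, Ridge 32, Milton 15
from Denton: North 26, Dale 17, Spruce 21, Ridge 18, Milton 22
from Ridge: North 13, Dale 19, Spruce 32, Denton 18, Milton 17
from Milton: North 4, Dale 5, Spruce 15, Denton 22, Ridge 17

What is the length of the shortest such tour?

81 m — the shortest possible round trip.

With 5 stops there are 5!/2 = 60 distinct round trips (a route and its reverse cost the same).
North-Dale-Spruce-Denton-Ridge-Milton-North: 9+20+21+18+17+4 = 89
North-Dale-Spruce-Denton-Milton-Ridge-North: 9+20+21+22+17+13 = 102
North-Dale-Spruce-Ridge-Denton-Milton-North: 9+20+32+18+22+4 = 105
North-Dale-Spruce-Ridge-Milton-Denton-North: 9+20+32+17+22+26 = 126
North-Dale-Spruce-Milton-Denton-Ridge-North: 9+20+15+22+18+13 = 97
North-Dale-Spruce-Milton-Ridge-Denton-North: 9+20+15+17+18+26 = 105
North-Dale-Denton-Spruce-Ridge-Milton-North: 9+17+21+32+17+4 = 100
North-Dale-Denton-Spruce-Milton-Ridge-North: 9+17+21+15+17+13 = 92
North-Dale-Denton-Ridge-Spruce-Milton-North: 9+17+18+32+15+4 = 95
North-Dale-Denton-Ridge-Milton-Spruce-North: 9+17+18+17+15+19 = 95
North-Dale-Denton-Milton-Spruce-Ridge-North: 9+17+22+15+32+13 = 108
North-Dale-Denton-Milton-Ridge-Spruce-North: 9+17+22+17+32+19 = 116
North-Dale-Ridge-Spruce-Denton-Milton-North: 9+19+32+21+22+4 = 107
North-Dale-Ridge-Spruce-Milton-Denton-North: 9+19+32+15+22+26 = 123
… (46 more)
North-Dale-Milton-Spruce-Denton-Ridge-North: 9+5+15+21+18+13 = 81  ← best
The minimum is 81.
One optimal route: North → Dale → Milton → Spruce → Denton → Ridge → North (or its reverse).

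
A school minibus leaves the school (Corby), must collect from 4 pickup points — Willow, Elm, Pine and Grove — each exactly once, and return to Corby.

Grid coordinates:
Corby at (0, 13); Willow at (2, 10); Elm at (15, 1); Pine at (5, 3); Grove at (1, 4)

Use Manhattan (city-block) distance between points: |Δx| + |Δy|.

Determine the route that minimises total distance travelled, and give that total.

With 4 stops there are 4!/2 = 12 distinct round trips (a route and its reverse cost the same).
Corby-Willow-Elm-Pine-Grove-Corby: 5+22+12+5+10 = 54
Corby-Willow-Elm-Grove-Pine-Corby: 5+22+17+5+15 = 64
Corby-Willow-Pine-Elm-Grove-Corby: 5+10+12+17+10 = 54
Corby-Willow-Pine-Grove-Elm-Corby: 5+10+5+17+27 = 64
Corby-Willow-Grove-Elm-Pine-Corby: 5+7+17+12+15 = 56
Corby-Willow-Grove-Pine-Elm-Corby: 5+7+5+12+27 = 56
Corby-Elm-Willow-Pine-Grove-Corby: 27+22+10+5+10 = 74
Corby-Elm-Willow-Grove-Pine-Corby: 27+22+7+5+15 = 76
Corby-Elm-Pine-Willow-Grove-Corby: 27+12+10+7+10 = 66
Corby-Elm-Grove-Willow-Pine-Corby: 27+17+7+10+15 = 76
Corby-Pine-Willow-Elm-Grove-Corby: 15+10+22+17+10 = 74
Corby-Pine-Elm-Willow-Grove-Corby: 15+12+22+7+10 = 66
The minimum is 54.
One optimal route: Corby → Willow → Elm → Pine → Grove → Corby (or its reverse).

Minimum total distance: 54.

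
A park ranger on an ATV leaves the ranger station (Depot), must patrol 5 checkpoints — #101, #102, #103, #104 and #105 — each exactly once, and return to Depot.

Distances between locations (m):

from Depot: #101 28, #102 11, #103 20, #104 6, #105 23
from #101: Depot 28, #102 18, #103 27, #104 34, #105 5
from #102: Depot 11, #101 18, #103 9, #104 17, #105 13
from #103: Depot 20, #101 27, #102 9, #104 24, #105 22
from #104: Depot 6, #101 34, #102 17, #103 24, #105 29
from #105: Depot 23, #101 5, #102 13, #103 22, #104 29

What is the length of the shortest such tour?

Depot-#101-#102-#103-#104-#105-Depot: 28+18+9+24+29+23 = 131
Depot-#101-#102-#103-#105-#104-Depot: 28+18+9+22+29+6 = 112
Depot-#101-#102-#104-#103-#105-Depot: 28+18+17+24+22+23 = 132
Depot-#101-#102-#104-#105-#103-Depot: 28+18+17+29+22+20 = 134
Depot-#101-#102-#105-#103-#104-Depot: 28+18+13+22+24+6 = 111
Depot-#101-#102-#105-#104-#103-Depot: 28+18+13+29+24+20 = 132
Depot-#101-#103-#102-#104-#105-Depot: 28+27+9+17+29+23 = 133
Depot-#101-#103-#102-#105-#104-Depot: 28+27+9+13+29+6 = 112
Depot-#101-#103-#104-#102-#105-Depot: 28+27+24+17+13+23 = 132
Depot-#101-#103-#104-#105-#102-Depot: 28+27+24+29+13+11 = 132
Depot-#101-#103-#105-#102-#104-Depot: 28+27+22+13+17+6 = 113
Depot-#101-#103-#105-#104-#102-Depot: 28+27+22+29+17+11 = 134
Depot-#101-#104-#102-#103-#105-Depot: 28+34+17+9+22+23 = 133
Depot-#101-#104-#102-#105-#103-Depot: 28+34+17+13+22+20 = 134
… (46 more)
Depot-#101-#105-#102-#103-#104-Depot: 28+5+13+9+24+6 = 85  ← best
The minimum is 85.
One optimal route: Depot → #101 → #105 → #102 → #103 → #104 → Depot (or its reverse).

Minimum total distance: 85 m.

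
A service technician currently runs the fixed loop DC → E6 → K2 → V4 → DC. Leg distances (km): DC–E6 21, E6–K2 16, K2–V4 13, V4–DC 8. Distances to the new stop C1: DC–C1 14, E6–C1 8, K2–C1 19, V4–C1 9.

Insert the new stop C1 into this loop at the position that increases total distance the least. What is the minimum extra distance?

Adding 1 km by placing C1 on the DC–E6 leg.

Insertion cost between consecutive stops i–j is d(i,C1) + d(C1,j) − d(i,j):
  between DC and E6: 14 + 8 − 21 = 1
  between E6 and K2: 8 + 19 − 16 = 11
  between K2 and V4: 19 + 9 − 13 = 15
  between V4 and DC: 9 + 14 − 8 = 15
Cheapest insertion is between DC and E6, adding 1.
New total = 58 + 1 = 59.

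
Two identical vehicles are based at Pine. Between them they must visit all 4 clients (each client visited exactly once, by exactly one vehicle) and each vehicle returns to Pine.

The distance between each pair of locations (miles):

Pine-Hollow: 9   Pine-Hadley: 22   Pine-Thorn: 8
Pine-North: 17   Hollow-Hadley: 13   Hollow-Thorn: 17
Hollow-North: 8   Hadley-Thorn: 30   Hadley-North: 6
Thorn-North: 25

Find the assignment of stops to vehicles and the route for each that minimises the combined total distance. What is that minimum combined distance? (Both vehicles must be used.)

Check every non-empty split of the stops between the two vehicles; for each half take its own optimal tour:
  {Hollow} + {Hadley, Thorn, North}: 18 + 61 = 79
  {Hadley} + {Hollow, Thorn, North}: 44 + 50 = 94
  {Hollow, Hadley} + {Thorn, North}: 44 + 50 = 94
  {Thorn} + {Hollow, Hadley, North}: 16 + 45 = 61
  {Hollow, Thorn} + {Hadley, North}: 34 + 45 = 79
  {Hadley, Thorn} + {Hollow, North}: 60 + 34 = 94
  … (7 splits in total)
Best: vehicle 1 Pine → Thorn → Pine = 16; vehicle 2 Pine → Hollow → Hadley → North → Pine = 45; combined 61.

61 miles — the smallest possible combined total.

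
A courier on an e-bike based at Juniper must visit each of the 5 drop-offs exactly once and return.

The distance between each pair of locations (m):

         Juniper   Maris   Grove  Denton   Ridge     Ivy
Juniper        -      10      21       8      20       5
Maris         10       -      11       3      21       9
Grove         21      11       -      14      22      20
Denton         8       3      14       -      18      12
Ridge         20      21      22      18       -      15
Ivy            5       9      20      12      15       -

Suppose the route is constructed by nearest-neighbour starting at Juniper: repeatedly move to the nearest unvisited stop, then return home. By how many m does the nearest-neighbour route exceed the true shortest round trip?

From Juniper: Ivy=5, Denton=8, Maris=10, Ridge=20, Grove=21 → choose Ivy (5).
From Ivy: Maris=9, Denton=12, Ridge=15, Grove=20 → choose Maris (9).
From Maris: Denton=3, Grove=11, Ridge=21 → choose Denton (3).
From Denton: Grove=14, Ridge=18 → choose Grove (14).
From Grove: Ridge=22 → choose Ridge (22).
NN route Juniper → Ivy → Maris → Denton → Grove → Ridge → Juniper costs 73.
Optimal: Juniper → Denton → Maris → Grove → Ridge → Ivy → Juniper costs 64 (by enumerating all 60 distinct tours).
Excess = 73 − 64 = 9.

9 m longer than the optimal tour.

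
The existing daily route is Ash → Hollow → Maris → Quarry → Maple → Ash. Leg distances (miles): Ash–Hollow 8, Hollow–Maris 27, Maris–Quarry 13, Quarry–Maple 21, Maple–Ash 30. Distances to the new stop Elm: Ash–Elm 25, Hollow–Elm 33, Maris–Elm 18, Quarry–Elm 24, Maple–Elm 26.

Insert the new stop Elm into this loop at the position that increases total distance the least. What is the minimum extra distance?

Insertion cost between consecutive stops i–j is d(i,Elm) + d(Elm,j) − d(i,j):
  between Ash and Hollow: 25 + 33 − 8 = 50
  between Hollow and Maris: 33 + 18 − 27 = 24
  between Maris and Quarry: 18 + 24 − 13 = 29
  between Quarry and Maple: 24 + 26 − 21 = 29
  between Maple and Ash: 26 + 25 − 30 = 21
Cheapest insertion is between Maple and Ash, adding 21.
New total = 99 + 21 = 120.

Adding 21 miles by placing Elm on the Maple–Ash leg.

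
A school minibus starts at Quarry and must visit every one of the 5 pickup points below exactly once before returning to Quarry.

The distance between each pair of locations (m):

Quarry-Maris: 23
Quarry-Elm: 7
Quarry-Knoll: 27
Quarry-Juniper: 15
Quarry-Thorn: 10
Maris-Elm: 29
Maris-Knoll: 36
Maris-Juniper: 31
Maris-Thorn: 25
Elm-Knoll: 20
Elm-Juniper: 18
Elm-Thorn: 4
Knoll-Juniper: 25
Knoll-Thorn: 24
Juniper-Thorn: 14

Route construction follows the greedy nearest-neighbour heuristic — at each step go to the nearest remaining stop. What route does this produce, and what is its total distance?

From Quarry: distances to unvisited — Elm=7, Thorn=10, Juniper=15, Maris=23, Knoll=27. Nearest is Elm (7).
From Elm: distances to unvisited — Thorn=4, Juniper=18, Knoll=20, Maris=29. Nearest is Thorn (4).
From Thorn: distances to unvisited — Juniper=14, Knoll=24, Maris=25. Nearest is Juniper (14).
From Juniper: distances to unvisited — Knoll=25, Maris=31. Nearest is Knoll (25).
From Knoll: distances to unvisited — Maris=36. Nearest is Maris (36).
Return Maris→Quarry: 23.
Total = 7 + 4 + 14 + 25 + 36 + 23 = 109.

Total distance 109 m via the nearest-neighbour route Quarry → Elm → Thorn → Juniper → Knoll → Maris → Quarry.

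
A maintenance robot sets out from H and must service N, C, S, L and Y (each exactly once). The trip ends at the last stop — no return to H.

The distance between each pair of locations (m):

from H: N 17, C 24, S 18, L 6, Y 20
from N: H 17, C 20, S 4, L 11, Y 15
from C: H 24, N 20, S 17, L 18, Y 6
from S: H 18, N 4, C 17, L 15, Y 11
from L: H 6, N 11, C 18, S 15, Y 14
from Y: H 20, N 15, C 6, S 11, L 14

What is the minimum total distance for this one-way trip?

There are 5! = 120 possible orderings.
H → N → C → S → L → Y: 17+20+17+15+14 = 83
H → N → C → S → Y → L: 17+20+17+11+14 = 79
H → N → C → L → S → Y: 17+20+18+15+11 = 81
H → N → C → L → Y → S: 17+20+18+14+11 = 80
H → N → C → Y → S → L: 17+20+6+11+15 = 69
H → N → C → Y → L → S: 17+20+6+14+15 = 72
H → N → S → C → L → Y: 17+4+17+18+14 = 70
H → N → S → C → Y → L: 17+4+17+6+14 = 58
H → N → S → L → C → Y: 17+4+15+18+6 = 60
H → N → S → L → Y → C: 17+4+15+14+6 = 56
H → N → S → Y → C → L: 17+4+11+6+18 = 56
H → N → S → Y → L → C: 17+4+11+14+18 = 64
H → N → L → C → S → Y: 17+11+18+17+11 = 74
H → N → L → C → Y → S: 17+11+18+6+11 = 63
… (106 more)
H → L → N → S → Y → C: 6+11+4+11+6 = 38  ← best
The minimum is 38.
One shortest path: H → L → N → S → Y → C.

Minimum one-way distance = 38 m.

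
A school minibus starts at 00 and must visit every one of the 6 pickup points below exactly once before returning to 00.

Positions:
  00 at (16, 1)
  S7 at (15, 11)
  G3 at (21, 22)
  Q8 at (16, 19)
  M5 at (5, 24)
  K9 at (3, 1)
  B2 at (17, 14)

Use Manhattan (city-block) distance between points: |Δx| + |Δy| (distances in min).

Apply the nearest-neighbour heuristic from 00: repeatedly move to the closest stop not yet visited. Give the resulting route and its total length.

00 → [S7:11 / K9:13 / B2:14 / Q8:18 / G3:26 / M5:34] → S7 (11)
S7 → [B2:5 / Q8:9 / G3:17 / K9:22 / M5:23] → B2 (5)
B2 → [Q8:6 / G3:12 / M5:22 / K9:27] → Q8 (6)
Q8 → [G3:8 / M5:16 / K9:31] → G3 (8)
G3 → [M5:18 / K9:39] → M5 (18)
M5 → [K9:25] → K9 (25)
Return K9→00: 13.
Total = 11 + 5 + 6 + 8 + 18 + 25 + 13 = 86.

86 min along 00 → S7 → B2 → Q8 → G3 → M5 → K9 → 00.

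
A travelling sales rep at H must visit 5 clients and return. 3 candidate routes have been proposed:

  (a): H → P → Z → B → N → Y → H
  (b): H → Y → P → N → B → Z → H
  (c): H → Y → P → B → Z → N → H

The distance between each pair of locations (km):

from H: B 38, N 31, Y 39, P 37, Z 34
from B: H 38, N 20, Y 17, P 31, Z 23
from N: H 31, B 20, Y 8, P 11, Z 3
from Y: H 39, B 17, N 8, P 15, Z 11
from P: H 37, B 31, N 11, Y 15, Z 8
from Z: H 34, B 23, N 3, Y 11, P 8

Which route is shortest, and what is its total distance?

135 km — (a) is the shortest.

(a): 37 + 8 + 23 + 20 + 8 + 39 = 135
(b): 39 + 15 + 11 + 20 + 23 + 34 = 142
(c): 39 + 15 + 31 + 23 + 3 + 31 = 142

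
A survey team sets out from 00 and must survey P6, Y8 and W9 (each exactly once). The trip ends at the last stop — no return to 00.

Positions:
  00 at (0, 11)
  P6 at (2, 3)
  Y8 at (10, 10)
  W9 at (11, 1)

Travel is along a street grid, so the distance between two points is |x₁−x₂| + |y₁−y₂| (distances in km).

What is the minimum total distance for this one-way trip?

There are 3! = 6 possible orderings.
00 → P6 → Y8 → W9: 10+15+10 = 35
00 → P6 → W9 → Y8: 10+11+10 = 31
00 → Y8 → P6 → W9: 11+15+11 = 37
00 → Y8 → W9 → P6: 11+10+11 = 32
00 → W9 → P6 → Y8: 21+11+15 = 47
00 → W9 → Y8 → P6: 21+10+15 = 46
The minimum is 31.
One shortest path: 00 → P6 → W9 → Y8.

31 km — the minimum one-way total.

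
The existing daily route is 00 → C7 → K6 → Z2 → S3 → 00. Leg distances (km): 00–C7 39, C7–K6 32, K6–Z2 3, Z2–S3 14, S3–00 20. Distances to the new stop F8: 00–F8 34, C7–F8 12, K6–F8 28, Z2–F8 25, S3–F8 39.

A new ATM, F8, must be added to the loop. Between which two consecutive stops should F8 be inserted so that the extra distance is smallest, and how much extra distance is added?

Insertion cost between consecutive stops i–j is d(i,F8) + d(F8,j) − d(i,j):
  between 00 and C7: 34 + 12 − 39 = 7
  between C7 and K6: 12 + 28 − 32 = 8
  between K6 and Z2: 28 + 25 − 3 = 50
  between Z2 and S3: 25 + 39 − 14 = 50
  between S3 and 00: 39 + 34 − 20 = 53
Cheapest insertion is between 00 and C7, adding 7.
New total = 108 + 7 = 115.

Minimum extra distance: 7 km, inserting F8 between 00 and C7.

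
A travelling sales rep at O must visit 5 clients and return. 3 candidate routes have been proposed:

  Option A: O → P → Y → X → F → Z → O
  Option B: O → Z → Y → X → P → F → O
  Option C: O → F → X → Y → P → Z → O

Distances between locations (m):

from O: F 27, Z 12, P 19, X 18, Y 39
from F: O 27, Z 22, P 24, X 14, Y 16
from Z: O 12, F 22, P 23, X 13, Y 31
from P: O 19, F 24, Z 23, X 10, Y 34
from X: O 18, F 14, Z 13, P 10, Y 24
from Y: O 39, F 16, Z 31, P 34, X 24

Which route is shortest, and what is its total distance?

Shortest is Option A, total 125 m.

Option A: 19 + 34 + 24 + 14 + 22 + 12 = 125
Option B: 12 + 31 + 24 + 10 + 24 + 27 = 128
Option C: 27 + 14 + 24 + 34 + 23 + 12 = 134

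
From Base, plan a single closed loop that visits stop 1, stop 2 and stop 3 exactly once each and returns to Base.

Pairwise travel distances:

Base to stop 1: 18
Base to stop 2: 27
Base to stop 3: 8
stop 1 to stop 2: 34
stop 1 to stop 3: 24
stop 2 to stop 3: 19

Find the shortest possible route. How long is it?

Base → stop 1 → stop 2 → stop 3 → Base: 18+34+19+8 = 79
Base → stop 1 → stop 3 → stop 2 → Base: 18+24+19+27 = 88
Base → stop 2 → stop 1 → stop 3 → Base: 27+34+24+8 = 93
The minimum is 79.
One optimal route: Base → stop 1 → stop 2 → stop 3 → Base (or its reverse).

Minimum total distance: 79.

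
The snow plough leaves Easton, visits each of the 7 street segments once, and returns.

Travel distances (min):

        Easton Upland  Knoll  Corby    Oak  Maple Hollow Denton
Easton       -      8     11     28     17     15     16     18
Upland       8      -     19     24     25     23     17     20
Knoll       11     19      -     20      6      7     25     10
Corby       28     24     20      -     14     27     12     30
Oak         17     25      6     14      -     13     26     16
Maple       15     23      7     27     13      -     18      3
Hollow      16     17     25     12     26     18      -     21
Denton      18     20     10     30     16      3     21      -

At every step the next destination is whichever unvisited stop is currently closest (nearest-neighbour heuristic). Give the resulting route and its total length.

Easton → [Upland:8 / Knoll:11 / Maple:15 / Hollow:16 / Oak:17 / Denton:18 / Corby:28] → Upland (8)
Upland → [Hollow:17 / Knoll:19 / Denton:20 / Maple:23 / Corby:24 / Oak:25] → Hollow (17)
Hollow → [Corby:12 / Maple:18 / Denton:21 / Knoll:25 / Oak:26] → Corby (12)
Corby → [Oak:14 / Knoll:20 / Maple:27 / Denton:30] → Oak (14)
Oak → [Knoll:6 / Maple:13 / Denton:16] → Knoll (6)
Knoll → [Maple:7 / Denton:10] → Maple (7)
Maple → [Denton:3] → Denton (3)
Return Denton→Easton: 18.
Total = 8 + 17 + 12 + 14 + 6 + 7 + 3 + 18 = 85.

Nearest-neighbour total = 85 min; route Easton → Upland → Hollow → Corby → Oak → Knoll → Maple → Denton → Easton.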